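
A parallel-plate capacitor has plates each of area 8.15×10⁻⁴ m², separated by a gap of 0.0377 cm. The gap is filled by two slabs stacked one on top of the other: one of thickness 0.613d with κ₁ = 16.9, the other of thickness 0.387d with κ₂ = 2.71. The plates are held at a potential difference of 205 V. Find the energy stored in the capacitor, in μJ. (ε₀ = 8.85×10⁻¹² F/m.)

U ≈ 2.24 μJ

Stacked slabs ⇒ two capacitors in series, each with the full plate area.
C₁ = κ₁ε₀A/d₁ = 16.9 × 8.85×10⁻¹² × 8.15×10⁻⁴ / 2.31×10⁻⁴ = 5.27×10⁻¹⁰ F.
C₂ = κ₂ε₀A/d₂ = 2.71 × 8.85×10⁻¹² × 8.15×10⁻⁴ / 1.46×10⁻⁴ = 1.34×10⁻¹⁰ F.
C = (1/C₁ + 1/C₂)⁻¹ = 1.07×10⁻¹⁰ F.
U = ½CV² = ½ × 1.07×10⁻¹⁰ × (205)² = 2.24×10⁻⁶ J.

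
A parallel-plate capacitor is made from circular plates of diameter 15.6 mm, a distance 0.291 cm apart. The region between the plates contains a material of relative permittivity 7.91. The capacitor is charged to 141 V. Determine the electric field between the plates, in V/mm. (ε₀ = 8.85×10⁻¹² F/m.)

E = V/d = 141 / 2.91×10⁻³ = 4.85×10⁴ V/m.

48.5 V/mm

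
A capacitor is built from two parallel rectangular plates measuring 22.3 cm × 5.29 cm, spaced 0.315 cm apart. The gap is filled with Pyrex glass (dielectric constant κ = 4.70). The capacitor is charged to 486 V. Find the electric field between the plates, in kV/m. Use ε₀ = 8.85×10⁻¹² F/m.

E ≈ 154 kV/m

E = V/d = 486 / 3.15×10⁻³ = 1.54×10⁵ V/m.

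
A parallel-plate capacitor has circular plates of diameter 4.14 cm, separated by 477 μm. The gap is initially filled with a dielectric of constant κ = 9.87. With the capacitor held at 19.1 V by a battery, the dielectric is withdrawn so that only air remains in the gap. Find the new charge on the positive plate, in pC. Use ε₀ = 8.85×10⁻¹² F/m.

A = π(4.14/2 cm)² = 1.35×10⁻³ m².
Initially C₁ = κε₀A/d = 9.87 × 8.85×10⁻¹² × 1.35×10⁻³ / 4.77×10⁻⁴ = 2.47×10⁻¹⁰ F.
Q₁ = 4.71×10⁻⁹ C.
Battery connected ⇒ V is held fixed. C₂ = 0.101 C₁ and Q = CV, so Q₂/Q₁ = C₂/C₁ = 0.101.
Q₂ = 0.101 × 4.71×10⁻⁹ = 4.77×10⁻¹⁰ C.

477 pC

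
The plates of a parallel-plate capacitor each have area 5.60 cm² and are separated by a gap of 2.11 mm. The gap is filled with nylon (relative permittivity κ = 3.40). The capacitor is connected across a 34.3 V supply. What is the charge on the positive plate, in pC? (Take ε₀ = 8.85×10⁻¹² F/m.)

A = 5.60 cm² = 5.60×10⁻⁴ m².
C = κε₀A/d = 3.40 × 8.85×10⁻¹² × 5.60×10⁻⁴ / 2.11×10⁻³ = 7.99×10⁻¹² F.
Q = CV = 7.99×10⁻¹² × 34.3 = 2.74×10⁻¹⁰ C.

274 pC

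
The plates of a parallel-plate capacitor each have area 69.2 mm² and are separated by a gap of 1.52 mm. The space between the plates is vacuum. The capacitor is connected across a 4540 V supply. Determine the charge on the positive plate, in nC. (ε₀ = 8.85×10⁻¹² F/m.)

1.83 nC

A = 69.2 mm² = 6.92×10⁻⁵ m².
C = ε₀A/d = 8.85×10⁻¹² × 6.92×10⁻⁵ / 1.52×10⁻³ = 4.03×10⁻¹³ F.
Q = CV = 4.03×10⁻¹³ × 4540 = 1.83×10⁻⁹ C.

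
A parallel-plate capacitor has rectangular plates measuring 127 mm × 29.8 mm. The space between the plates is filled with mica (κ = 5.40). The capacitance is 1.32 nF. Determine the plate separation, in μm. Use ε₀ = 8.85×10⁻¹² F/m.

A = 127 × 29.8 mm² = 3.78×10⁻³ m².
d = κε₀A/C = 5.40 × 8.85×10⁻¹² × 3.78×10⁻³ / 1.32×10⁻⁹ = 1.37×10⁻⁴ m.

d ≈ 137 μm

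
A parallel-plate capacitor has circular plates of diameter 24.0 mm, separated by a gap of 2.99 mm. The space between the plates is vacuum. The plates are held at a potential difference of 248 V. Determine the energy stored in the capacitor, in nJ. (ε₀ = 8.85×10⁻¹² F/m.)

A = π(24.0/2 mm)² = 4.52×10⁻⁴ m².
C = ε₀A/d = 8.85×10⁻¹² × 4.52×10⁻⁴ / 2.99×10⁻³ = 1.34×10⁻¹² F.
U = ½CV² = ½ × 1.34×10⁻¹² × (248)² = 4.12×10⁻⁸ J.

U ≈ 41.2 nJ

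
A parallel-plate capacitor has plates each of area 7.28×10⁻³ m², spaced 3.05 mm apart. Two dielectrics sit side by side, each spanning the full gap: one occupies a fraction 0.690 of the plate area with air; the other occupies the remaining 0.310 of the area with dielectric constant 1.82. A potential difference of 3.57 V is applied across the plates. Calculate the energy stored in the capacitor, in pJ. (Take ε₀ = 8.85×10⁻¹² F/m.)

169 pJ

Side-by-side slabs ⇒ two capacitors in parallel, each spanning the full gap.
C₁ = κ₁ε₀A₁/d = 1.00 × 8.85×10⁻¹² × 5.02×10⁻³ / 3.05×10⁻³ = 1.46×10⁻¹¹ F.
C₂ = κ₂ε₀A₂/d = 1.82 × 8.85×10⁻¹² × 2.26×10⁻³ / 3.05×10⁻³ = 1.19×10⁻¹¹ F.
C = C₁ + C₂ = 2.65×10⁻¹¹ F.
U = ½CV² = ½ × 2.65×10⁻¹¹ × (3.57)² = 1.69×10⁻¹⁰ J.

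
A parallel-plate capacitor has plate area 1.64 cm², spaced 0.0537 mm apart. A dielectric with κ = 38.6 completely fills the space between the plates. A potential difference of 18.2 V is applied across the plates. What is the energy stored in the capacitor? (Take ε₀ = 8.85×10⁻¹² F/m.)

A = 1.64 cm² = 1.64×10⁻⁴ m².
C = κε₀A/d = 38.6 × 8.85×10⁻¹² × 1.64×10⁻⁴ / 5.37×10⁻⁵ = 1.04×10⁻⁹ F.
U = ½CV² = ½ × 1.04×10⁻⁹ × (18.2)² = 1.73×10⁻⁷ J.

173 nJ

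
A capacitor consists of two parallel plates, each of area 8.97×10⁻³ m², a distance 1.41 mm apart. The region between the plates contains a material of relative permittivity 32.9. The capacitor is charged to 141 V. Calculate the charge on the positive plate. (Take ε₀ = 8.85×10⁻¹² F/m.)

Q ≈ 261 nC

C = κε₀A/d = 32.9 × 8.85×10⁻¹² × 8.97×10⁻³ / 1.41×10⁻³ = 1.85×10⁻⁹ F.
Q = CV = 1.85×10⁻⁹ × 141 = 2.61×10⁻⁷ C.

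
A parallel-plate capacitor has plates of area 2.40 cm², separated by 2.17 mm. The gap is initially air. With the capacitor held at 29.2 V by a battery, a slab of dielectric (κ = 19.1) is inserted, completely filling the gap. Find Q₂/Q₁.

Q₂/Q₁ ≈ 19.1

Battery connected ⇒ V is held fixed.
C₂ = 19.1 C₁ and Q = CV, so Q₂/Q₁ = C₂/C₁ = 19.1.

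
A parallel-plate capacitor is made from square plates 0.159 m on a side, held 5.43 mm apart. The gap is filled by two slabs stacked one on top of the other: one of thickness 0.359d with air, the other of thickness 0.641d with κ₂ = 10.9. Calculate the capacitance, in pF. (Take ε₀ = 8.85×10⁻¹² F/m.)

A = (0.159 m)² = 2.53×10⁻² m².
Stacked slabs ⇒ two capacitors in series, each with the full plate area.
C₁ = κ₁ε₀A/d₁ = 1.00 × 8.85×10⁻¹² × 2.53×10⁻² / 1.95×10⁻³ = 1.15×10⁻¹⁰ F.
C₂ = κ₂ε₀A/d₂ = 10.9 × 8.85×10⁻¹² × 2.53×10⁻² / 3.48×10⁻³ = 7.01×10⁻¹⁰ F.
C = (1/C₁ + 1/C₂)⁻¹ = 9.86×10⁻¹¹ F.

C ≈ 98.6 pF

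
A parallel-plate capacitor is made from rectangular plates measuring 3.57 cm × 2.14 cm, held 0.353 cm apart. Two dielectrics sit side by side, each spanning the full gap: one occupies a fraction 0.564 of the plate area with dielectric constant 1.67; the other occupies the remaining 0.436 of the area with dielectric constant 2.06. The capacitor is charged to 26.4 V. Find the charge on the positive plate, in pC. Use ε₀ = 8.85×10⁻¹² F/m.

A = 3.57 × 2.14 cm² = 7.64×10⁻⁴ m².
Side-by-side slabs ⇒ two capacitors in parallel, each spanning the full gap.
C₁ = κ₁ε₀A₁/d = 1.67 × 8.85×10⁻¹² × 4.31×10⁻⁴ / 3.53×10⁻³ = 1.80×10⁻¹² F.
C₂ = κ₂ε₀A₂/d = 2.06 × 8.85×10⁻¹² × 3.33×10⁻⁴ / 3.53×10⁻³ = 1.72×10⁻¹² F.
C = C₁ + C₂ = 3.52×10⁻¹² F.
Q = CV = 3.52×10⁻¹² × 26.4 = 9.30×10⁻¹¹ C.

93.0 pC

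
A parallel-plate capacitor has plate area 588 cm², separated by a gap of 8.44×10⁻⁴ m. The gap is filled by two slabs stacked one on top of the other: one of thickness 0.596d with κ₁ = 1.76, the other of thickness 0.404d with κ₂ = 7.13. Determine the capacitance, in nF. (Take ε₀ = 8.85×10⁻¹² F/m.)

A = 588 cm² = 5.88×10⁻² m².
Stacked slabs ⇒ two capacitors in series, each with the full plate area.
C₁ = κ₁ε₀A/d₁ = 1.76 × 8.85×10⁻¹² × 5.88×10⁻² / 5.03×10⁻⁴ = 1.82×10⁻⁹ F.
C₂ = κ₂ε₀A/d₂ = 7.13 × 8.85×10⁻¹² × 5.88×10⁻² / 3.41×10⁻⁴ = 1.09×10⁻⁸ F.
C = (1/C₁ + 1/C₂)⁻¹ = 1.56×10⁻⁹ F.

C ≈ 1.56 nF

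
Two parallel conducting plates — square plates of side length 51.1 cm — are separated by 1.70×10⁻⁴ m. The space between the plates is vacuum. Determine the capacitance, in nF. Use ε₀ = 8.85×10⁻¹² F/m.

A = (51.1 cm)² = 0.261 m².
C = ε₀A/d = 8.85×10⁻¹² × 0.261 / 1.70×10⁻⁴ = 1.36×10⁻⁸ F.

13.6 nF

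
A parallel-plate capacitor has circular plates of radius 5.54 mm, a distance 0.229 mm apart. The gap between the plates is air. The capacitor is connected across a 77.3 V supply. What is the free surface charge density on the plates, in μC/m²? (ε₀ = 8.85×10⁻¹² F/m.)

A = π(5.54 mm)² = 9.64×10⁻⁵ m².
C = ε₀A/d = 8.85×10⁻¹² × 9.64×10⁻⁵ / 2.29×10⁻⁴ = 3.73×10⁻¹² F.
σ = Q/A = CV/A = 3.73×10⁻¹² × 77.3 / 9.64×10⁻⁵ = 2.99×10⁻⁶ C/m².

2.99 μC/m²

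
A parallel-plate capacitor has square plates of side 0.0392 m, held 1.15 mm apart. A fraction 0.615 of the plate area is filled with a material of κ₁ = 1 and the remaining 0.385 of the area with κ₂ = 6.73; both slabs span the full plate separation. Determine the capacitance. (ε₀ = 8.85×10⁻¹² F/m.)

A = (0.0392 m)² = 1.54×10⁻³ m².
Side-by-side slabs ⇒ two capacitors in parallel, each spanning the full gap.
C₁ = κ₁ε₀A₁/d = 1.00 × 8.85×10⁻¹² × 9.45×10⁻⁴ / 1.15×10⁻³ = 7.27×10⁻¹² F.
C₂ = κ₂ε₀A₂/d = 6.73 × 8.85×10⁻¹² × 5.92×10⁻⁴ / 1.15×10⁻³ = 3.06×10⁻¹¹ F.
C = C₁ + C₂ = 3.79×10⁻¹¹ F.

37.9 pF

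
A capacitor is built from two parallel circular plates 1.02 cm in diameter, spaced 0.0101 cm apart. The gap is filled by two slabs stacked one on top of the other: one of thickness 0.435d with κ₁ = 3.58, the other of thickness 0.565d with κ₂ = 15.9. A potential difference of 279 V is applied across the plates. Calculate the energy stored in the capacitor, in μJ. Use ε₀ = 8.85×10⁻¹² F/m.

A = π(1.02/2 cm)² = 8.17×10⁻⁵ m².
Stacked slabs ⇒ two capacitors in series, each with the full plate area.
C₁ = κ₁ε₀A/d₁ = 3.58 × 8.85×10⁻¹² × 8.17×10⁻⁵ / 4.39×10⁻⁵ = 5.89×10⁻¹¹ F.
C₂ = κ₂ε₀A/d₂ = 15.9 × 8.85×10⁻¹² × 8.17×10⁻⁵ / 5.71×10⁻⁵ = 2.01×10⁻¹⁰ F.
C = (1/C₁ + 1/C₂)⁻¹ = 4.56×10⁻¹¹ F.
U = ½CV² = ½ × 4.56×10⁻¹¹ × (279)² = 1.77×10⁻⁶ J.

U ≈ 1.77 μJ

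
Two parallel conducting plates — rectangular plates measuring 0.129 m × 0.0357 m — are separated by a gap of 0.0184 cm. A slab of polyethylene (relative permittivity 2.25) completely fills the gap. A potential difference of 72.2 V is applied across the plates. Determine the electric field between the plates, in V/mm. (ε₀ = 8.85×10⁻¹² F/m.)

E = V/d = 72.2 / 1.84×10⁻⁴ = 3.92×10⁵ V/m.

392 V/mm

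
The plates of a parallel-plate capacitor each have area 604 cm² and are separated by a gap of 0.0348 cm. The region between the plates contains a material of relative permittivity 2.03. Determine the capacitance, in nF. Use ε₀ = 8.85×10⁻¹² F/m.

A = 604 cm² = 6.04×10⁻² m².
C = κε₀A/d = 2.03 × 8.85×10⁻¹² × 6.04×10⁻² / 3.48×10⁻⁴ = 3.12×10⁻⁹ F.

3.12 nF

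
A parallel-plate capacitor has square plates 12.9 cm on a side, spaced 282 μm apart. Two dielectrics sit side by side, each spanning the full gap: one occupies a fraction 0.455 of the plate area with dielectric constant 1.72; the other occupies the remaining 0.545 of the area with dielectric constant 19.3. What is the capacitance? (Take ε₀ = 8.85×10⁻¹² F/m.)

5.90 nF

A = (12.9 cm)² = 1.66×10⁻² m².
Side-by-side slabs ⇒ two capacitors in parallel, each spanning the full gap.
C₁ = κ₁ε₀A₁/d = 1.72 × 8.85×10⁻¹² × 7.57×10⁻³ / 2.82×10⁻⁴ = 4.09×10⁻¹⁰ F.
C₂ = κ₂ε₀A₂/d = 19.3 × 8.85×10⁻¹² × 9.07×10⁻³ / 2.82×10⁻⁴ = 5.49×10⁻⁹ F.
C = C₁ + C₂ = 5.90×10⁻⁹ F.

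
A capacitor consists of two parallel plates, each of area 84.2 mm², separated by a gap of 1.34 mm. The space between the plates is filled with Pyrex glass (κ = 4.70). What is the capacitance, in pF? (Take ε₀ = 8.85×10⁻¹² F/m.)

C ≈ 2.61 pF

A = 84.2 mm² = 8.42×10⁻⁵ m².
C = κε₀A/d = 4.70 × 8.85×10⁻¹² × 8.42×10⁻⁵ / 1.34×10⁻³ = 2.61×10⁻¹² F.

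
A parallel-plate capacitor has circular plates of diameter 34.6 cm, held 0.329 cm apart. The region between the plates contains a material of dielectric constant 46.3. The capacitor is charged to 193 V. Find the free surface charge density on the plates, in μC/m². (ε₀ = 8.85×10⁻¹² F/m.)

A = π(34.6/2 cm)² = 9.40×10⁻² m².
C = κε₀A/d = 46.3 × 8.85×10⁻¹² × 9.40×10⁻² / 3.29×10⁻³ = 1.17×10⁻⁸ F.
σ = Q/A = CV/A = 1.17×10⁻⁸ × 193 / 9.40×10⁻² = 2.40×10⁻⁵ C/m².

24.0 μC/m²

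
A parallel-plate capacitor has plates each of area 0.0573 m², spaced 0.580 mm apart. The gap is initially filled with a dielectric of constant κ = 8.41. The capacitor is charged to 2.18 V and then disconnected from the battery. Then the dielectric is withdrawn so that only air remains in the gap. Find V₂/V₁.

8.41

Isolated ⇒ Q is held fixed.
C₂ = 0.119 C₁ and V = Q/C, so V₂/V₁ = C₁/C₂ = 8.41.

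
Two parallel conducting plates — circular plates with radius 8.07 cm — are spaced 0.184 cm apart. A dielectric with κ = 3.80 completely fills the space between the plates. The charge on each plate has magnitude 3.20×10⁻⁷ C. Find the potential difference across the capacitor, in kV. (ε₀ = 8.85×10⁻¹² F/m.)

A = π(8.07 cm)² = 2.05×10⁻² m².
C = κε₀A/d = 3.80 × 8.85×10⁻¹² × 2.05×10⁻² / 1.84×10⁻³ = 3.74×10⁻¹⁰ F.
V = Q/C = 3.20×10⁻⁷ / 3.74×10⁻¹⁰ = 8.56×10² V.

V ≈ 0.856 kV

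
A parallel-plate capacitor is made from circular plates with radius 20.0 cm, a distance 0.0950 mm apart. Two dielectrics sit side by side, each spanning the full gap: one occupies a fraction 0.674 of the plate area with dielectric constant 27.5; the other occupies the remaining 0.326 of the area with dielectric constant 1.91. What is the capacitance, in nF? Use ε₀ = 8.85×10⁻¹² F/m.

A = π(20.0 cm)² = 0.126 m².
Side-by-side slabs ⇒ two capacitors in parallel, each spanning the full gap.
C₁ = κ₁ε₀A₁/d = 27.5 × 8.85×10⁻¹² × 8.47×10⁻² / 9.50×10⁻⁵ = 2.17×10⁻⁷ F.
C₂ = κ₂ε₀A₂/d = 1.91 × 8.85×10⁻¹² × 4.10×10⁻² / 9.50×10⁻⁵ = 7.29×10⁻⁹ F.
C = C₁ + C₂ = 2.24×10⁻⁷ F.

224 nF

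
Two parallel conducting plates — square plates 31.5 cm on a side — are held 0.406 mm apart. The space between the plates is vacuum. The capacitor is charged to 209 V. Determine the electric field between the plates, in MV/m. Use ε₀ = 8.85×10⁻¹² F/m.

E ≈ 0.515 MV/m

E = V/d = 209 / 4.06×10⁻⁴ = 5.15×10⁵ V/m.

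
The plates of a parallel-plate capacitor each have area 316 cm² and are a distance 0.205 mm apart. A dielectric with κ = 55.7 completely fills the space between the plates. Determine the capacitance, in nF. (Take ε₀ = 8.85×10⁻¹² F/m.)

A = 316 cm² = 3.16×10⁻² m².
C = κε₀A/d = 55.7 × 8.85×10⁻¹² × 3.16×10⁻² / 2.05×10⁻⁴ = 7.60×10⁻⁸ F.

76.0 nF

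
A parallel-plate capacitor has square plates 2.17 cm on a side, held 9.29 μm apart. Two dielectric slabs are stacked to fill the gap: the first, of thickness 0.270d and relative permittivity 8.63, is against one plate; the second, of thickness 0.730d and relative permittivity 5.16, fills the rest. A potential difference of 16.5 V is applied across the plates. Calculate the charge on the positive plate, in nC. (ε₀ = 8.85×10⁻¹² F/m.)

A = (2.17 cm)² = 4.71×10⁻⁴ m².
Stacked slabs ⇒ two capacitors in series, each with the full plate area.
C₁ = κ₁ε₀A/d₁ = 8.63 × 8.85×10⁻¹² × 4.71×10⁻⁴ / 2.51×10⁻⁶ = 1.43×10⁻⁸ F.
C₂ = κ₂ε₀A/d₂ = 5.16 × 8.85×10⁻¹² × 4.71×10⁻⁴ / 6.78×10⁻⁶ = 3.17×10⁻⁹ F.
C = (1/C₁ + 1/C₂)⁻¹ = 2.60×10⁻⁹ F.
Q = CV = 2.60×10⁻⁹ × 16.5 = 4.28×10⁻⁸ C.

Q ≈ 42.8 nC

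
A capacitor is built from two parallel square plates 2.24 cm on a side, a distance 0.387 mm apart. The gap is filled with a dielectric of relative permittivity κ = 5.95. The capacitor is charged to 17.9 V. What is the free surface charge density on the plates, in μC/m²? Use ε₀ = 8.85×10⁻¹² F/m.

A = (2.24 cm)² = 5.02×10⁻⁴ m².
C = κε₀A/d = 5.95 × 8.85×10⁻¹² × 5.02×10⁻⁴ / 3.87×10⁻⁴ = 6.83×10⁻¹¹ F.
σ = Q/A = CV/A = 6.83×10⁻¹¹ × 17.9 / 5.02×10⁻⁴ = 2.44×10⁻⁶ C/m².

σ ≈ 2.44 μC/m²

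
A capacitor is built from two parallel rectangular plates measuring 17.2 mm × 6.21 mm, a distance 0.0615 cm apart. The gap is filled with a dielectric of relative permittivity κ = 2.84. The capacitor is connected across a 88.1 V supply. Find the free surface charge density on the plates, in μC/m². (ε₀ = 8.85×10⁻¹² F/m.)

A = 17.2 × 6.21 mm² = 1.07×10⁻⁴ m².
C = κε₀A/d = 2.84 × 8.85×10⁻¹² × 1.07×10⁻⁴ / 6.15×10⁻⁴ = 4.37×10⁻¹² F.
σ = Q/A = CV/A = 4.37×10⁻¹² × 88.1 / 1.07×10⁻⁴ = 3.60×10⁻⁶ C/m².

σ ≈ 3.60 μC/m²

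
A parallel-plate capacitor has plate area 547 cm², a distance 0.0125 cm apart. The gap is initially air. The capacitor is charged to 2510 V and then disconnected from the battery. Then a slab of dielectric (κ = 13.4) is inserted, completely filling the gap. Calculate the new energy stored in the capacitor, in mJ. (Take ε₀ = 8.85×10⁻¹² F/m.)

A = 547 cm² = 5.47×10⁻² m².
Initially C₁ = ε₀A/d = 8.85×10⁻¹² × 5.47×10⁻² / 1.25×10⁻⁴ = 3.87×10⁻⁹ F.
U₁ = 1.22×10⁻² J.
Isolated ⇒ Q is held fixed. C₂ = 13.4 C₁ and U = Q²/(2C), so U₂/U₁ = C₁/C₂ = 0.0746.
U₂ = 0.0746 × 1.22×10⁻² = 9.10×10⁻⁴ J.

0.910 mJ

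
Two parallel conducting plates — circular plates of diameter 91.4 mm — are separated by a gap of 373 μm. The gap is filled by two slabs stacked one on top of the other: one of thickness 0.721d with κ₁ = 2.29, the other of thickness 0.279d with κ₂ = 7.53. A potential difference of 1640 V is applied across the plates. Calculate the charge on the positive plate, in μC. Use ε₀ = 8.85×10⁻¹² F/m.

Q ≈ 0.726 μC

A = π(91.4/2 mm)² = 6.56×10⁻³ m².
Stacked slabs ⇒ two capacitors in series, each with the full plate area.
C₁ = κ₁ε₀A/d₁ = 2.29 × 8.85×10⁻¹² × 6.56×10⁻³ / 2.69×10⁻⁴ = 4.94×10⁻¹⁰ F.
C₂ = κ₂ε₀A/d₂ = 7.53 × 8.85×10⁻¹² × 6.56×10⁻³ / 1.04×10⁻⁴ = 4.20×10⁻⁹ F.
C = (1/C₁ + 1/C₂)⁻¹ = 4.42×10⁻¹⁰ F.
Q = CV = 4.42×10⁻¹⁰ × 1640 = 7.26×10⁻⁷ C.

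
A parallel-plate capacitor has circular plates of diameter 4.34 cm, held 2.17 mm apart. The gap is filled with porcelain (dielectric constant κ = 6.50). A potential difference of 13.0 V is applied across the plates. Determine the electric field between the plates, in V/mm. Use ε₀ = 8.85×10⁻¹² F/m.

5.99 V/mm

E = V/d = 13.0 / 2.17×10⁻³ = 5.99×10³ V/m.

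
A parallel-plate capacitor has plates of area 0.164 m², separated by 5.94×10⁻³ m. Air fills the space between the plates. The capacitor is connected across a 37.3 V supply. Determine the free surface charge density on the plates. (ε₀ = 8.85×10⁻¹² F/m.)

55.6 nC/m²

C = ε₀A/d = 8.85×10⁻¹² × 0.164 / 5.94×10⁻³ = 2.44×10⁻¹⁰ F.
σ = Q/A = CV/A = 2.44×10⁻¹⁰ × 37.3 / 0.164 = 5.56×10⁻⁸ C/m².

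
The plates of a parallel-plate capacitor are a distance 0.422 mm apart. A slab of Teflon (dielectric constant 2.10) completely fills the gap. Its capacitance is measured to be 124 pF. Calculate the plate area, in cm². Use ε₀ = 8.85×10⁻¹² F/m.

A = Cd/(κε₀) = 1.24×10⁻¹⁰ × 4.22×10⁻⁴ / (2.10 × 8.85×10⁻¹²) = 2.82×10⁻³ m².

28.2 cm²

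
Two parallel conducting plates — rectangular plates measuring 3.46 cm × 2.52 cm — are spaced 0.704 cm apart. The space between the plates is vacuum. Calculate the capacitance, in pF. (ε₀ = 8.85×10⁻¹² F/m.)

C ≈ 1.10 pF

A = 3.46 × 2.52 cm² = 8.72×10⁻⁴ m².
C = ε₀A/d = 8.85×10⁻¹² × 8.72×10⁻⁴ / 7.04×10⁻³ = 1.10×10⁻¹² F.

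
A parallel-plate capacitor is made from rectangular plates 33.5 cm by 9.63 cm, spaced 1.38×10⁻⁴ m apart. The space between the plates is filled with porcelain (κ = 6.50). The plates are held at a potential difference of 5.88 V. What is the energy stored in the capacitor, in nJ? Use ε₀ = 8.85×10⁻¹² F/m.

A = 33.5 × 9.63 cm² = 3.23×10⁻² m².
C = κε₀A/d = 6.50 × 8.85×10⁻¹² × 3.23×10⁻² / 1.38×10⁻⁴ = 1.34×10⁻⁸ F.
U = ½CV² = ½ × 1.34×10⁻⁸ × (5.88)² = 2.32×10⁻⁷ J.

232 nJ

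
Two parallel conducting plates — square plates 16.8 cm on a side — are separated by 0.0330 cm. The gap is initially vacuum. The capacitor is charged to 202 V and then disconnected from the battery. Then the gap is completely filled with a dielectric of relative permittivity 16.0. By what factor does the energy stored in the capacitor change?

U₂/U₁ ≈ 0.0625

Isolated ⇒ Q is held fixed.
C₂ = 16.0 C₁ and U = Q²/(2C), so U₂/U₁ = C₁/C₂ = 0.0625.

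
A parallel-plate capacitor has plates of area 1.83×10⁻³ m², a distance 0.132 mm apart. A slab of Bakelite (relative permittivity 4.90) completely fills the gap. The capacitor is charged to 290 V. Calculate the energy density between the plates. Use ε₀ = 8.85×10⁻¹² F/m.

E = V/d = 290 / 1.32×10⁻⁴ = 2.20×10⁶ V/m.
u = ½κε₀E² = ½ × 4.90 × 8.85×10⁻¹² × (2.20×10⁶)² = 1.05×10² J/m³.

u ≈ 105 J/m³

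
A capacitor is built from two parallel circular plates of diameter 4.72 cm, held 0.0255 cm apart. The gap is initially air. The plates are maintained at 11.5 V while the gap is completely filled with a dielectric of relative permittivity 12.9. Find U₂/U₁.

Battery connected ⇒ V is held fixed.
C₂ = 12.9 C₁ and U = ½CV², so U₂/U₁ = C₂/C₁ = 12.9.

U₂/U₁ ≈ 12.9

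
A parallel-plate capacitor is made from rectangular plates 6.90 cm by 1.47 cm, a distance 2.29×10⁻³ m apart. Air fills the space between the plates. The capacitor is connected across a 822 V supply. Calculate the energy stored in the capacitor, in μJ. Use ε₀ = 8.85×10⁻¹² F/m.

U ≈ 1.32 μJ

A = 6.90 × 1.47 cm² = 1.01×10⁻³ m².
C = ε₀A/d = 8.85×10⁻¹² × 1.01×10⁻³ / 2.29×10⁻³ = 3.92×10⁻¹² F.
U = ½CV² = ½ × 3.92×10⁻¹² × (822)² = 1.32×10⁻⁶ J.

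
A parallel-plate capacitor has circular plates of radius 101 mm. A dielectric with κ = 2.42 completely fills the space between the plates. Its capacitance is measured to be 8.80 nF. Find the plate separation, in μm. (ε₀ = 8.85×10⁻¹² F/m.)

A = π(101 mm)² = 3.20×10⁻² m².
d = κε₀A/C = 2.42 × 8.85×10⁻¹² × 3.20×10⁻² / 8.80×10⁻⁹ = 7.80×10⁻⁵ m.

78.0 μm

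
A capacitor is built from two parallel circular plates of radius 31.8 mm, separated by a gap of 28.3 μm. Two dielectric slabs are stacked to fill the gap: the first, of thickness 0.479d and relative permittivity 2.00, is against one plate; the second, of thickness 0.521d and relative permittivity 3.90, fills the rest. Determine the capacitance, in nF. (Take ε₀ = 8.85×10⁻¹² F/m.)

C ≈ 2.66 nF

A = π(31.8 mm)² = 3.18×10⁻³ m².
Stacked slabs ⇒ two capacitors in series, each with the full plate area.
C₁ = κ₁ε₀A/d₁ = 2.00 × 8.85×10⁻¹² × 3.18×10⁻³ / 1.36×10⁻⁵ = 4.15×10⁻⁹ F.
C₂ = κ₂ε₀A/d₂ = 3.90 × 8.85×10⁻¹² × 3.18×10⁻³ / 1.47×10⁻⁵ = 7.44×10⁻⁹ F.
C = (1/C₁ + 1/C₂)⁻¹ = 2.66×10⁻⁹ F.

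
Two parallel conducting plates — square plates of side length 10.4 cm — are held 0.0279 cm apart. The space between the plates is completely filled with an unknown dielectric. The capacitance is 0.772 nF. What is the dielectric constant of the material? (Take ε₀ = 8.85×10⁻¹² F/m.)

κ ≈ 2.25

A = (10.4 cm)² = 1.08×10⁻² m².
κ = Cd/(ε₀A) = 7.72×10⁻¹⁰ × 2.79×10⁻⁴ / (8.85×10⁻¹² × 1.08×10⁻²) = 2.25.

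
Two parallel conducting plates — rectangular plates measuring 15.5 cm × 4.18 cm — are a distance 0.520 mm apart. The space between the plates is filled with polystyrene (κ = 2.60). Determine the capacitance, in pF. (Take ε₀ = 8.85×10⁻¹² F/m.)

287 pF

A = 15.5 × 4.18 cm² = 6.48×10⁻³ m².
C = κε₀A/d = 2.60 × 8.85×10⁻¹² × 6.48×10⁻³ / 5.20×10⁻⁴ = 2.87×10⁻¹⁰ F.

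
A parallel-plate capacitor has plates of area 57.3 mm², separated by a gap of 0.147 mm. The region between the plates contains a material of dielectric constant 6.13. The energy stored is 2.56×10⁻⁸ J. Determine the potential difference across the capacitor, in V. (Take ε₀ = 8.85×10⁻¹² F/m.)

V ≈ 49.2 V

A = 57.3 mm² = 5.73×10⁻⁵ m².
C = κε₀A/d = 6.13 × 8.85×10⁻¹² × 5.73×10⁻⁵ / 1.47×10⁻⁴ = 2.11×10⁻¹¹ F.
V = √(2U/C) = √(2 × 2.56×10⁻⁸ / 2.11×10⁻¹¹) = 49.2 V.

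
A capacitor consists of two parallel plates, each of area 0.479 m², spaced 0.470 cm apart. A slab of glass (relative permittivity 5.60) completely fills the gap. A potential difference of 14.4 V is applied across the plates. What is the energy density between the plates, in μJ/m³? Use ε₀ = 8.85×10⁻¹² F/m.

E = V/d = 14.4 / 4.70×10⁻³ = 3.06×10³ V/m.
u = ½κε₀E² = ½ × 5.60 × 8.85×10⁻¹² × (3.06×10³)² = 2.33×10⁻⁴ J/m³.

u ≈ 233 μJ/m³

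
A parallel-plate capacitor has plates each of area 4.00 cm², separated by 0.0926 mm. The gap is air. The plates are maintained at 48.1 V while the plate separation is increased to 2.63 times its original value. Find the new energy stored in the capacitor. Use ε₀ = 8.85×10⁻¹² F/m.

A = 4.00 cm² = 4.00×10⁻⁴ m².
Initially C₁ = ε₀A/d = 8.85×10⁻¹² × 4.00×10⁻⁴ / 9.26×10⁻⁵ = 3.82×10⁻¹¹ F.
U₁ = 4.42×10⁻⁸ J.
Battery connected ⇒ V is held fixed. C₂ = 0.380 C₁ and U = ½CV², so U₂/U₁ = C₂/C₁ = 0.380.
U₂ = 0.380 × 4.42×10⁻⁸ = 1.68×10⁻⁸ J.

U ≈ 16.8 nJ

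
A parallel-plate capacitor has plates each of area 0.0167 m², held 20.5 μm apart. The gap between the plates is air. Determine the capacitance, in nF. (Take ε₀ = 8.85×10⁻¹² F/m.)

C = ε₀A/d = 8.85×10⁻¹² × 1.67×10⁻² / 2.05×10⁻⁵ = 7.21×10⁻⁹ F.

7.21 nF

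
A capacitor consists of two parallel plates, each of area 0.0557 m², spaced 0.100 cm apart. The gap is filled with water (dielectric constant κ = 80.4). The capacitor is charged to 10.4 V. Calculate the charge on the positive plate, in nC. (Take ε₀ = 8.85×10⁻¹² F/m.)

C = κε₀A/d = 80.4 × 8.85×10⁻¹² × 5.57×10⁻² / 1.00×10⁻³ = 3.96×10⁻⁸ F.
Q = CV = 3.96×10⁻⁸ × 10.4 = 4.12×10⁻⁷ C.

Q ≈ 412 nC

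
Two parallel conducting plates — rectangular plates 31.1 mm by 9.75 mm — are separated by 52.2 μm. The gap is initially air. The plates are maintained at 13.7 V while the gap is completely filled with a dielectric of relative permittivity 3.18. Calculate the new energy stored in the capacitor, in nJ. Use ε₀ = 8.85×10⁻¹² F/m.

A = 31.1 × 9.75 mm² = 3.03×10⁻⁴ m².
Initially C₁ = ε₀A/d = 8.85×10⁻¹² × 3.03×10⁻⁴ / 5.22×10⁻⁵ = 5.14×10⁻¹¹ F.
U₁ = 4.82×10⁻⁹ J.
Battery connected ⇒ V is held fixed. C₂ = 3.18 C₁ and U = ½CV², so U₂/U₁ = C₂/C₁ = 3.18.
U₂ = 3.18 × 4.82×10⁻⁹ = 1.53×10⁻⁸ J.

15.3 nJ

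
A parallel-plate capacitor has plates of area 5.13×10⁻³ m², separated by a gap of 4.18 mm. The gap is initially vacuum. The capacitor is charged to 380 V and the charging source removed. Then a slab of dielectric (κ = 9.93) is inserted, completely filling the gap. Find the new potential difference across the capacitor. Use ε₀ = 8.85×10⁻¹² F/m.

V ≈ 38.3 V

Initially C₁ = ε₀A/d = 8.85×10⁻¹² × 5.13×10⁻³ / 4.18×10⁻³ = 1.09×10⁻¹¹ F.
V₁ = 3.80×10² V.
Isolated ⇒ Q is held fixed. C₂ = 9.93 C₁ and V = Q/C, so V₂/V₁ = C₁/C₂ = 0.101.
V₂ = 0.101 × 3.80×10² = 38.3 V.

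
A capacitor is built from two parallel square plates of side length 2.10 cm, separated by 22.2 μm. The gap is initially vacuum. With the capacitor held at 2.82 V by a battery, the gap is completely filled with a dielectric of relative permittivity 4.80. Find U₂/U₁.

4.80

Battery connected ⇒ V is held fixed.
C₂ = 4.80 C₁ and U = ½CV², so U₂/U₁ = C₂/C₁ = 4.80.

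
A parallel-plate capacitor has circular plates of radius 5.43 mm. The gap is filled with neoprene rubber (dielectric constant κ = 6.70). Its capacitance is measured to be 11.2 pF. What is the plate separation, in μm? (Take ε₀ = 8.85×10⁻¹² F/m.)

A = π(5.43 mm)² = 9.26×10⁻⁵ m².
d = κε₀A/C = 6.70 × 8.85×10⁻¹² × 9.26×10⁻⁵ / 1.12×10⁻¹¹ = 4.90×10⁻⁴ m.

490 μm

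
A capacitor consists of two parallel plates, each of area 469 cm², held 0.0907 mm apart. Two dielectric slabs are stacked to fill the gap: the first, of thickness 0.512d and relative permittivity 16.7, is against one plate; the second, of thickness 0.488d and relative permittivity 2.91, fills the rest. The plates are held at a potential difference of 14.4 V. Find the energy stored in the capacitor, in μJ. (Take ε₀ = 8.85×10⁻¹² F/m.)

U ≈ 2.39 μJ

A = 469 cm² = 4.69×10⁻² m².
Stacked slabs ⇒ two capacitors in series, each with the full plate area.
C₁ = κ₁ε₀A/d₁ = 16.7 × 8.85×10⁻¹² × 4.69×10⁻² / 4.64×10⁻⁵ = 1.49×10⁻⁷ F.
C₂ = κ₂ε₀A/d₂ = 2.91 × 8.85×10⁻¹² × 4.69×10⁻² / 4.43×10⁻⁵ = 2.73×10⁻⁸ F.
C = (1/C₁ + 1/C₂)⁻¹ = 2.31×10⁻⁸ F.
U = ½CV² = ½ × 2.31×10⁻⁸ × (14.4)² = 2.39×10⁻⁶ J.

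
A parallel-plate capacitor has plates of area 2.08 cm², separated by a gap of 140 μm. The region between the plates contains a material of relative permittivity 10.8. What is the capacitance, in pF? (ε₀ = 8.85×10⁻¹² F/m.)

142 pF

A = 2.08 cm² = 2.08×10⁻⁴ m².
C = κε₀A/d = 10.8 × 8.85×10⁻¹² × 2.08×10⁻⁴ / 1.40×10⁻⁴ = 1.42×10⁻¹⁰ F.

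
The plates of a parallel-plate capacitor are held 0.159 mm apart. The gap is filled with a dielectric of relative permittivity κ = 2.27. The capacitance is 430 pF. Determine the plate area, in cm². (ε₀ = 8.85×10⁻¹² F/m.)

A ≈ 34.0 cm²

A = Cd/(κε₀) = 4.30×10⁻¹⁰ × 1.59×10⁻⁴ / (2.27 × 8.85×10⁻¹²) = 3.40×10⁻³ m².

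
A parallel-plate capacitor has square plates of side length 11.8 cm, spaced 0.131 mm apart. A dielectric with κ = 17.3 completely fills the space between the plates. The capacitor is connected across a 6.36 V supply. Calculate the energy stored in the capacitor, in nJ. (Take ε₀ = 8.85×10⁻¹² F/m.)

U ≈ 329 nJ

A = (11.8 cm)² = 1.39×10⁻² m².
C = κε₀A/d = 17.3 × 8.85×10⁻¹² × 1.39×10⁻² / 1.31×10⁻⁴ = 1.63×10⁻⁸ F.
U = ½CV² = ½ × 1.63×10⁻⁸ × (6.36)² = 3.29×10⁻⁷ J.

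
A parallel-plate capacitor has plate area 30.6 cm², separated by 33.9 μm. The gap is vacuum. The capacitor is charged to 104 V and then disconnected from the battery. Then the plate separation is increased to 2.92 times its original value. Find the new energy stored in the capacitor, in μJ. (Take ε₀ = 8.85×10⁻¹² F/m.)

A = 30.6 cm² = 3.06×10⁻³ m².
Initially C₁ = ε₀A/d = 8.85×10⁻¹² × 3.06×10⁻³ / 3.39×10⁻⁵ = 7.99×10⁻¹⁰ F.
U₁ = 4.32×10⁻⁶ J.
Isolated ⇒ Q is held fixed. C₂ = 0.342 C₁ and U = Q²/(2C), so U₂/U₁ = C₁/C₂ = 2.92.
U₂ = 2.92 × 4.32×10⁻⁶ = 1.26×10⁻⁵ J.

12.6 μJ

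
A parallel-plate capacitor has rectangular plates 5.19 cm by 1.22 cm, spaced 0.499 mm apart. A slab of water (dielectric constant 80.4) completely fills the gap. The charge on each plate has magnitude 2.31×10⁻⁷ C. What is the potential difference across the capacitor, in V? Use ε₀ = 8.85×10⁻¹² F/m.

A = 5.19 × 1.22 cm² = 6.33×10⁻⁴ m².
C = κε₀A/d = 80.4 × 8.85×10⁻¹² × 6.33×10⁻⁴ / 4.99×10⁻⁴ = 9.03×10⁻¹⁰ F.
V = Q/C = 2.31×10⁻⁷ / 9.03×10⁻¹⁰ = 2.56×10² V.

256 V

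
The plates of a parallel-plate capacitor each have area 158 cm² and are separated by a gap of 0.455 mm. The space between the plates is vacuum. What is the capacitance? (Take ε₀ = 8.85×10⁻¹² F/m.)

A = 158 cm² = 1.58×10⁻² m².
C = ε₀A/d = 8.85×10⁻¹² × 1.58×10⁻² / 4.55×10⁻⁴ = 3.07×10⁻¹⁰ F.

C ≈ 307 pF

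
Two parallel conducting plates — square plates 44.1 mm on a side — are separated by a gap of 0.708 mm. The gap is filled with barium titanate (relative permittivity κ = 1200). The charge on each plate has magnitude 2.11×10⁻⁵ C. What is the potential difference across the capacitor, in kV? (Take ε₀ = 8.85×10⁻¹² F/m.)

V ≈ 0.723 kV

A = (44.1 mm)² = 1.94×10⁻³ m².
C = κε₀A/d = 1200 × 8.85×10⁻¹² × 1.94×10⁻³ / 7.08×10⁻⁴ = 2.92×10⁻⁸ F.
V = Q/C = 2.11×10⁻⁵ / 2.92×10⁻⁸ = 7.23×10² V.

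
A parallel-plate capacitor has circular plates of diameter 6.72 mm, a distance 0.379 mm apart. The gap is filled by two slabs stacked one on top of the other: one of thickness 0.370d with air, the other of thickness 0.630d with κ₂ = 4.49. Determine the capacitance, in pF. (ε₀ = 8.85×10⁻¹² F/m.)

A = π(6.72/2 mm)² = 3.55×10⁻⁵ m².
Stacked slabs ⇒ two capacitors in series, each with the full plate area.
C₁ = κ₁ε₀A/d₁ = 1.00 × 8.85×10⁻¹² × 3.55×10⁻⁵ / 1.40×10⁻⁴ = 2.24×10⁻¹² F.
C₂ = κ₂ε₀A/d₂ = 4.49 × 8.85×10⁻¹² × 3.55×10⁻⁵ / 2.39×10⁻⁴ = 5.90×10⁻¹² F.
C = (1/C₁ + 1/C₂)⁻¹ = 1.62×10⁻¹² F.

1.62 pF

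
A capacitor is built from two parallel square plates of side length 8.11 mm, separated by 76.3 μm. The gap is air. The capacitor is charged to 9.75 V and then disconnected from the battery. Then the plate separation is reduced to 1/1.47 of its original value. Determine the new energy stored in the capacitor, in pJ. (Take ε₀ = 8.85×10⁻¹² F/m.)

U ≈ 247 pJ

A = (8.11 mm)² = 6.58×10⁻⁵ m².
Initially C₁ = ε₀A/d = 8.85×10⁻¹² × 6.58×10⁻⁵ / 7.63×10⁻⁵ = 7.63×10⁻¹² F.
U₁ = 3.63×10⁻¹⁰ J.
Isolated ⇒ Q is held fixed. C₂ = 1.47 C₁ and U = Q²/(2C), so U₂/U₁ = C₁/C₂ = 0.680.
U₂ = 0.680 × 3.63×10⁻¹⁰ = 2.47×10⁻¹⁰ J.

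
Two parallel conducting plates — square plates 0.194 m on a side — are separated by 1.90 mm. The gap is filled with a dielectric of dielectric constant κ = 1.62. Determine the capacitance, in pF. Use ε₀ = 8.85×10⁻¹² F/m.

A = (0.194 m)² = 3.76×10⁻² m².
C = κε₀A/d = 1.62 × 8.85×10⁻¹² × 3.76×10⁻² / 1.90×10⁻³ = 2.84×10⁻¹⁰ F.

C ≈ 284 pF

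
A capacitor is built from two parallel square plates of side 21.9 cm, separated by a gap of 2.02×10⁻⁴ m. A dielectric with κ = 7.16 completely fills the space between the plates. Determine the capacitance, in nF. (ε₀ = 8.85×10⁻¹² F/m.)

A = (21.9 cm)² = 4.80×10⁻² m².
C = κε₀A/d = 7.16 × 8.85×10⁻¹² × 4.80×10⁻² / 2.02×10⁻⁴ = 1.50×10⁻⁸ F.

C ≈ 15.0 nF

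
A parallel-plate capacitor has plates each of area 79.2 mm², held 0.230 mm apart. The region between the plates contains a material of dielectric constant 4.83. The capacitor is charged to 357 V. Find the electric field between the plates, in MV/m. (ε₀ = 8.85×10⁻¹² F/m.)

E = V/d = 357 / 2.30×10⁻⁴ = 1.55×10⁶ V/m.

E ≈ 1.55 MV/m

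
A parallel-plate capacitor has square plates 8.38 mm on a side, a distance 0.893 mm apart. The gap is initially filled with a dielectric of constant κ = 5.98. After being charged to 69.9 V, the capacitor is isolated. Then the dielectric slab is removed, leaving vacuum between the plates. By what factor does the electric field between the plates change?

5.98

Isolated ⇒ Q is held fixed.
V₂ = Q/C₂ = V₁/0.167; E = V/d, so E₂/E₁ = (V₂/V₁)(d₁/d₂) = 5.98.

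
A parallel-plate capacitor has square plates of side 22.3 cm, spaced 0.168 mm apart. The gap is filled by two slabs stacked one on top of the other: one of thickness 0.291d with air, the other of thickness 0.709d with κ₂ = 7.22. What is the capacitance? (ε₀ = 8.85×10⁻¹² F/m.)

A = (22.3 cm)² = 4.97×10⁻² m².
Stacked slabs ⇒ two capacitors in series, each with the full plate area.
C₁ = κ₁ε₀A/d₁ = 1.00 × 8.85×10⁻¹² × 4.97×10⁻² / 4.89×10⁻⁵ = 9.00×10⁻⁹ F.
C₂ = κ₂ε₀A/d₂ = 7.22 × 8.85×10⁻¹² × 4.97×10⁻² / 1.19×10⁻⁴ = 2.67×10⁻⁸ F.
C = (1/C₁ + 1/C₂)⁻¹ = 6.73×10⁻⁹ F.

C ≈ 6.73 nF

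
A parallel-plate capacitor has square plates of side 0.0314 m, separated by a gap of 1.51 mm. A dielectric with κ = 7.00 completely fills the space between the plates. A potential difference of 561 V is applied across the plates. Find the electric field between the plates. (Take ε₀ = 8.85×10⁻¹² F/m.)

E = V/d = 561 / 1.51×10⁻³ = 3.72×10⁵ V/m.

E ≈ 372 kV/m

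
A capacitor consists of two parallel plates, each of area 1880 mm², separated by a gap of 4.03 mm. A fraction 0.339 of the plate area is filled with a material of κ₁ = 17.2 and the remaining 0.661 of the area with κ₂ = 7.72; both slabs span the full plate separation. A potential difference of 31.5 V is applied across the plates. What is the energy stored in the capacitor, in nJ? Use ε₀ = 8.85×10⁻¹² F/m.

U ≈ 22.4 nJ

A = 1880 mm² = 1.88×10⁻³ m².
Side-by-side slabs ⇒ two capacitors in parallel, each spanning the full gap.
C₁ = κ₁ε₀A₁/d = 17.2 × 8.85×10⁻¹² × 6.37×10⁻⁴ / 4.03×10⁻³ = 2.41×10⁻¹¹ F.
C₂ = κ₂ε₀A₂/d = 7.72 × 8.85×10⁻¹² × 1.24×10⁻³ / 4.03×10⁻³ = 2.11×10⁻¹¹ F.
C = C₁ + C₂ = 4.51×10⁻¹¹ F.
U = ½CV² = ½ × 4.51×10⁻¹¹ × (31.5)² = 2.24×10⁻⁸ J.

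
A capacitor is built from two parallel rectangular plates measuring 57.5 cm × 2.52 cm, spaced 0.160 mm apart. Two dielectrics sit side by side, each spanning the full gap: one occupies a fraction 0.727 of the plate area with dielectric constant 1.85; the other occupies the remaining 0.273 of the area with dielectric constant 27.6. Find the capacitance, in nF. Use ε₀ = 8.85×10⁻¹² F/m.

C ≈ 7.12 nF

A = 57.5 × 2.52 cm² = 1.45×10⁻² m².
Side-by-side slabs ⇒ two capacitors in parallel, each spanning the full gap.
C₁ = κ₁ε₀A₁/d = 1.85 × 8.85×10⁻¹² × 1.05×10⁻² / 1.60×10⁻⁴ = 1.08×10⁻⁹ F.
C₂ = κ₂ε₀A₂/d = 27.6 × 8.85×10⁻¹² × 3.96×10⁻³ / 1.60×10⁻⁴ = 6.04×10⁻⁹ F.
C = C₁ + C₂ = 7.12×10⁻⁹ F.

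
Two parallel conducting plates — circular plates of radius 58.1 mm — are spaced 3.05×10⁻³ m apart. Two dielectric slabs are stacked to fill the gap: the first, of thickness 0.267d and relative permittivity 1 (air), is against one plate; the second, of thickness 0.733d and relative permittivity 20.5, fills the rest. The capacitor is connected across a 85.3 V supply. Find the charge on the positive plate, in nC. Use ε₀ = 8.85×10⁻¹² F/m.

A = π(58.1 mm)² = 1.06×10⁻² m².
Stacked slabs ⇒ two capacitors in series, each with the full plate area.
C₁ = κ₁ε₀A/d₁ = 1.00 × 8.85×10⁻¹² × 1.06×10⁻² / 8.14×10⁻⁴ = 1.15×10⁻¹⁰ F.
C₂ = κ₂ε₀A/d₂ = 20.5 × 8.85×10⁻¹² × 1.06×10⁻² / 2.24×10⁻³ = 8.61×10⁻¹⁰ F.
C = (1/C₁ + 1/C₂)⁻¹ = 1.02×10⁻¹⁰ F.
Q = CV = 1.02×10⁻¹⁰ × 85.3 = 8.67×10⁻⁹ C.

8.67 nC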